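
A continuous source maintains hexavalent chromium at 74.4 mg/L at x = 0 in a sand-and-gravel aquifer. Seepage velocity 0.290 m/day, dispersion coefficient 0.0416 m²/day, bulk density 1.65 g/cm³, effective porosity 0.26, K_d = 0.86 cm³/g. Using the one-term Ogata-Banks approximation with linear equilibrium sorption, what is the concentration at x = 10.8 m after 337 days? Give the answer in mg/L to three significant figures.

73.0 mg/L

Retardation factor R = 1 + ρ_b·K_d/n = 1 + 1.65 × 0.86/0.26 = 6.458.
Sorption retards both mechanisms: v_R = v/R = 0.04491 m/day, D_R = D/R = 0.006442 m²/day.
v_R·t = 0.04491 × 337 = 15.13467 m; 2√(D_R t) = 2.947 m; argument = (10.8 − 15.13467)/2.947 = -1.471.
C = C₀ × ½·erfc(-1.471) = 74.4 × 0.9813 = 73.0 mg/L.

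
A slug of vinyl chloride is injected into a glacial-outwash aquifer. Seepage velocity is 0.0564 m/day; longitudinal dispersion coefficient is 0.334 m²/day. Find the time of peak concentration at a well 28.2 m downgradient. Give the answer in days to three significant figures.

406 days

For the 1D instantaneous-source solution, setting ∂C/∂t = 0 at fixed x gives v²t² + 2Dt − x² = 0, so t = (√(D² + v²x²) − D)/v².
√(D² + v²x²) = √(0.334² + 0.0564² × 28.2²) = 1.625; v² = 0.00318096.
t = (1.625 − 0.334)/0.00318096 = 406 days (vs. the pure-advection estimate x/v = 500 d).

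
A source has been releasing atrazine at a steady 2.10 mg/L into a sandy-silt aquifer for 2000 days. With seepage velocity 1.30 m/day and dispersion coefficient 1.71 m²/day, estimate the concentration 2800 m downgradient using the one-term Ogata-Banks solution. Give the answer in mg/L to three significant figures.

For a continuous step input, C/C₀ ≈ ½·erfc((x−vt)/(2√(Dt))).
vt = 1.30 × 2000 = 2600 m and 2√(Dt) = 2√(1.71 × 2000) = 117.0 m.
Argument (x−vt)/(2√(Dt)) = (2800 − 2600)/117.0 = 1.709; ½·erfc(1.709) = 0.007827.
C = 2.10 × 0.007827 = 0.0164 mg/L.

0.0164 mg/L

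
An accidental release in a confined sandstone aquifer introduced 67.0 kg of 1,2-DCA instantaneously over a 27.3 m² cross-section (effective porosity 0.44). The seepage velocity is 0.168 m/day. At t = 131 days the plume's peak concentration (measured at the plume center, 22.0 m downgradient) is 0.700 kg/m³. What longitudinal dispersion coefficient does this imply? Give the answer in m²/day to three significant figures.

At the plume center C_max = M/(n_e·A·√(4πDt)), so D = M²/(4πt·(n_e·A·C_max)²).
n_e·A·C_max = 0.44 × 27.3 × 0.700 = 8.408 kg/m.
D = 67.0²/(4π × 131 × 8.408²) = 0.0386 m²/day.

0.0386 m²/day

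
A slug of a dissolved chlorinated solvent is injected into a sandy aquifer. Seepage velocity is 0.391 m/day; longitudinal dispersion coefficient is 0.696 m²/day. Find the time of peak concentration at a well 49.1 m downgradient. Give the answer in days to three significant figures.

121 days

For the 1D instantaneous-source solution, setting ∂C/∂t = 0 at fixed x gives v²t² + 2Dt − x² = 0, so t = (√(D² + v²x²) − D)/v².
√(D² + v²x²) = √(0.696² + 0.391² × 49.1²) = 19.21; v² = 0.152881.
t = (19.21 − 0.696)/0.152881 = 121 days (vs. the pure-advection estimate x/v = 126 d).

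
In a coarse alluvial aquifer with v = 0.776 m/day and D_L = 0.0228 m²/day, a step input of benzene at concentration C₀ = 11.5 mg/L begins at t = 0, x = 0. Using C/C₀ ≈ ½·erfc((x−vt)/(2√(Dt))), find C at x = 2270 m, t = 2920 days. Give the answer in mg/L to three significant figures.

4.16 mg/L

For a continuous step input, C/C₀ ≈ ½·erfc((x−vt)/(2√(Dt))).
vt = 0.776 × 2920 = 2265.92 m and 2√(Dt) = 2√(0.0228 × 2920) = 16.32 m.
Argument (x−vt)/(2√(Dt)) = (2270 − 2265.92)/16.32 = 0.2500; ½·erfc(0.2500) = 0.3618.
C = 11.5 × 0.3618 = 4.16 mg/L.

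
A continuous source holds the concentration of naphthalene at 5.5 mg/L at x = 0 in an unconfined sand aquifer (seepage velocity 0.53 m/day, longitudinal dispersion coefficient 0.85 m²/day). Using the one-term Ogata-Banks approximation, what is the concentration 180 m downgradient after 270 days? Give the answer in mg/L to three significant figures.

0.234 mg/L

For a continuous step input, C/C₀ ≈ ½·erfc((x−vt)/(2√(Dt))).
vt = 0.53 × 270 = 143.1 m and 2√(Dt) = 2√(0.85 × 270) = 30.30 m.
Argument (x−vt)/(2√(Dt)) = (180 − 143.1)/30.30 = 1.218; ½·erfc(1.218) = 0.04249.
C = 5.5 × 0.04249 = 0.234 mg/L.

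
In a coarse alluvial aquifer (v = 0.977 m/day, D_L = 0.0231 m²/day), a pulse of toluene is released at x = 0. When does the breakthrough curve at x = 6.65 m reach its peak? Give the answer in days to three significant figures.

6.78 days

For the 1D instantaneous-source solution, setting ∂C/∂t = 0 at fixed x gives v²t² + 2Dt − x² = 0, so t = (√(D² + v²x²) − D)/v².
√(D² + v²x²) = √(0.0231² + 0.977² × 6.65²) = 6.497; v² = 0.954529.
t = (6.497 − 0.0231)/0.954529 = 6.78 days (vs. the pure-advection estimate x/v = 6.81 d).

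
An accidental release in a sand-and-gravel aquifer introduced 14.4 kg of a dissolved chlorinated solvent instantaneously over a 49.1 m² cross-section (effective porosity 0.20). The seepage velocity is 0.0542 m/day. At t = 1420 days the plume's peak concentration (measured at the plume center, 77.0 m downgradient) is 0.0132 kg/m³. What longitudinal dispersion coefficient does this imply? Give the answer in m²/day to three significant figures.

At the plume center C_max = M/(n_e·A·√(4πDt)), so D = M²/(4πt·(n_e·A·C_max)²).
n_e·A·C_max = 0.20 × 49.1 × 0.0132 = 0.1296 kg/m.
D = 14.4²/(4π × 1420 × 0.1296²) = 0.692 m²/day.

0.692 m²/day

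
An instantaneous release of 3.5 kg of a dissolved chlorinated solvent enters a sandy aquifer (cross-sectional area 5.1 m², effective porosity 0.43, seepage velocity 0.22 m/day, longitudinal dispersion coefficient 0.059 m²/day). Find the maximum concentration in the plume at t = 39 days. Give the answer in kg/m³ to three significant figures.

0.297 kg/m³

The peak of an instantaneous 1D plume sits at x = vt; there the Gaussian factor is 1 and C_max = M/(n_e·A·√(4πDt)), where n_e·A is the pore area the mass is dissolved in.
√(4πDt) = √(4π × 0.059 × 39) = 5.377 m, so C_max = 3.5/(0.43 × 5.1 × 5.377) = 0.297 kg/m³.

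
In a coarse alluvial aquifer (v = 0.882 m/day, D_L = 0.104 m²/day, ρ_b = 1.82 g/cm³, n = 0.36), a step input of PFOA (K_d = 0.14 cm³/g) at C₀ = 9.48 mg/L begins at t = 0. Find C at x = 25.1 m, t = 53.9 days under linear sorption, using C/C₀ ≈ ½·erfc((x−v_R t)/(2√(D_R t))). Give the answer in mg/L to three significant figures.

8.13 mg/L

Retardation factor R = 1 + ρ_b·K_d/n = 1 + 1.82 × 0.14/0.36 = 1.708.
Sorption retards both mechanisms: v_R = v/R = 0.5164 m/day, D_R = D/R = 0.06089 m²/day.
v_R·t = 0.5164 × 53.9 = 27.83396 m; 2√(D_R t) = 3.623 m; argument = (25.1 − 27.83396)/3.623 = -0.7546.
C = C₀ × ½·erfc(-0.7546) = 9.48 × 0.8571 = 8.13 mg/L.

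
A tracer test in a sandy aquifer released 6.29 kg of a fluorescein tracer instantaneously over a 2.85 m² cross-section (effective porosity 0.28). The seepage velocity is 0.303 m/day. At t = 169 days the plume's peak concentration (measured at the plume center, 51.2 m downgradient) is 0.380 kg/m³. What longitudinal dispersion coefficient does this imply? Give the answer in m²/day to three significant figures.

0.203 m²/day

At the plume center C_max = M/(n_e·A·√(4πDt)), so D = M²/(4πt·(n_e·A·C_max)²).
n_e·A·C_max = 0.28 × 2.85 × 0.380 = 0.3032 kg/m.
D = 6.29²/(4π × 169 × 0.3032²) = 0.203 m²/day.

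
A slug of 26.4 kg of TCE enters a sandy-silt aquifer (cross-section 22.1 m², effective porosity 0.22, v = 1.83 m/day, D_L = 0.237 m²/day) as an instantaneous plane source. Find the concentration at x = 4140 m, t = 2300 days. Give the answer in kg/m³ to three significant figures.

0.00739 kg/m³

For an instantaneous plane source, C(x,t) = M/(n_e·A·√(4πDt)) · exp(−(x−vt)²/(4Dt)), with n_e·A the pore (flow) area.
Plume center vt = 1.83 × 2300 = 4209 m, so the well at 4140 m is 69 m upgradient of the peak.
√(4πDt) = 82.76 m, giving peak height M/(n_e·A·√(4πDt)) = 26.4/(0.22 × 22.1 × 82.76) = 0.06561 kg/m³.
(x−vt)²/(4Dt) = (-69)²/(4 × 0.237 × 2300) = 2.184; exp(−2.184) = 0.1126.
C = 0.06561 × 0.1126 = 0.00739 kg/m³.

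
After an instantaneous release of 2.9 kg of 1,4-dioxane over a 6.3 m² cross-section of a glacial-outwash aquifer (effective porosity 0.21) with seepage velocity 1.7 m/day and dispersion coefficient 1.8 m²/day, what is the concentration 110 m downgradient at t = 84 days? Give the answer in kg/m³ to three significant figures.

For an instantaneous plane source, C(x,t) = M/(n_e·A·√(4πDt)) · exp(−(x−vt)²/(4Dt)), with n_e·A the pore (flow) area.
Plume center vt = 1.7 × 84 = 142.8 m, so the well at 110 m is 32.8 m upgradient of the peak.
√(4πDt) = 43.59 m, giving peak height M/(n_e·A·√(4πDt)) = 2.9/(0.21 × 6.3 × 43.59) = 0.05029 kg/m³.
(x−vt)²/(4Dt) = (-32.8)²/(4 × 1.8 × 84) = 1.779; exp(−1.779) = 0.1688.
C = 0.05029 × 0.1688 = 0.00849 kg/m³.

0.00849 kg/m³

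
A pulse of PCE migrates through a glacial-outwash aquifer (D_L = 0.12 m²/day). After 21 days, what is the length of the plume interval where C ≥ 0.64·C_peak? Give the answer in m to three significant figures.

4.24 m

The plume is Gaussian with σ = √(2Dt) = √(2 × 0.12 × 21) = 2.245 m.
C/C_peak = exp(−Δx²/(2σ²)) = 0.64 ⇒ Δx = σ·√(−2 ln 0.64) = 2.245 × 0.9448 = 2.121 m.
Width = 2Δx = 4.24 m.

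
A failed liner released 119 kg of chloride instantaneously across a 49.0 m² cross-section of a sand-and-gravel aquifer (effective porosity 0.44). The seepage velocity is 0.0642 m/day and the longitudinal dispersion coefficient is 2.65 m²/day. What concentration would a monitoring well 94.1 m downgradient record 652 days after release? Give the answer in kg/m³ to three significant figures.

For an instantaneous plane source, C(x,t) = M/(n_e·A·√(4πDt)) · exp(−(x−vt)²/(4Dt)), with n_e·A the pore (flow) area.
Plume center vt = 0.0642 × 652 = 41.8584 m, so the well at 94.1 m is 52.2416 m downgradient of the peak.
√(4πDt) = 147.4 m, giving peak height M/(n_e·A·√(4πDt)) = 119/(0.44 × 49.0 × 147.4) = 0.03745 kg/m³.
(x−vt)²/(4Dt) = (52.2416)²/(4 × 2.65 × 652) = 0.3949; exp(−0.3949) = 0.6737.
C = 0.03745 × 0.6737 = 0.0252 kg/m³.

0.0252 kg/m³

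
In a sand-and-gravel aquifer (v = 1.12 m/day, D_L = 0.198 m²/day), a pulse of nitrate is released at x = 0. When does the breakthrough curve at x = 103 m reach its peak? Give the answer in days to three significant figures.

91.8 days

For the 1D instantaneous-source solution, setting ∂C/∂t = 0 at fixed x gives v²t² + 2Dt − x² = 0, so t = (√(D² + v²x²) − D)/v².
√(D² + v²x²) = √(0.198² + 1.12² × 103²) = 115.4; v² = 1.2544.
t = (115.4 − 0.198)/1.2544 = 91.8 days (vs. the pure-advection estimate x/v = 92.0 d).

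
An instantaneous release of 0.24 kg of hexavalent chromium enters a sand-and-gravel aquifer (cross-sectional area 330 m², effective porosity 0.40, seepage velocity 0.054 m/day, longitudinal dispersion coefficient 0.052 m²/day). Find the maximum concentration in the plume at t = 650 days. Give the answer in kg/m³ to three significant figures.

8.82e-05 kg/m³

The peak of an instantaneous 1D plume sits at x = vt; there the Gaussian factor is 1 and C_max = M/(n_e·A·√(4πDt)), where n_e·A is the pore area the mass is dissolved in.
√(4πDt) = √(4π × 0.052 × 650) = 20.61 m, so C_max = 0.24/(0.40 × 330 × 20.61) = 8.82e-05 kg/m³.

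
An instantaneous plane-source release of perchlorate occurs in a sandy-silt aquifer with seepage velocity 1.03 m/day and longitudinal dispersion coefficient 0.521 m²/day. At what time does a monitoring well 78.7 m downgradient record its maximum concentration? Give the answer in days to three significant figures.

For the 1D instantaneous-source solution, setting ∂C/∂t = 0 at fixed x gives v²t² + 2Dt − x² = 0, so t = (√(D² + v²x²) − D)/v².
√(D² + v²x²) = √(0.521² + 1.03² × 78.7²) = 81.06; v² = 1.0609.
t = (81.06 − 0.521)/1.0609 = 75.9 days (vs. the pure-advection estimate x/v = 76.4 d).

75.9 days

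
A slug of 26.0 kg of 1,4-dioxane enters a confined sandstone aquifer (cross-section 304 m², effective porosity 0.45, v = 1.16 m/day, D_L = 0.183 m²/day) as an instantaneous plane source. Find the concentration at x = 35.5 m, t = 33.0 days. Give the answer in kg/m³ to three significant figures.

0.0158 kg/m³

For an instantaneous plane source, C(x,t) = M/(n_e·A·√(4πDt)) · exp(−(x−vt)²/(4Dt)), with n_e·A the pore (flow) area.
Plume center vt = 1.16 × 33.0 = 38.28 m, so the well at 35.5 m is 2.78 m upgradient of the peak.
√(4πDt) = 8.711 m, giving peak height M/(n_e·A·√(4πDt)) = 26.0/(0.45 × 304 × 8.711) = 0.02182 kg/m³.
(x−vt)²/(4Dt) = (-2.78)²/(4 × 0.183 × 33.0) = 0.3199; exp(−0.3199) = 0.7262.
C = 0.02182 × 0.7262 = 0.0158 kg/m³.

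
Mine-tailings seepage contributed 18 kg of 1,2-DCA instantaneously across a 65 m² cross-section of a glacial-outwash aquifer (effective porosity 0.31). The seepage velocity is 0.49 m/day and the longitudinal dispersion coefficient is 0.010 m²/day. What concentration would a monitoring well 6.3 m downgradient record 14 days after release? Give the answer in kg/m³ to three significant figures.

For an instantaneous plane source, C(x,t) = M/(n_e·A·√(4πDt)) · exp(−(x−vt)²/(4Dt)), with n_e·A the pore (flow) area.
Plume center vt = 0.49 × 14 = 6.86 m, so the well at 6.3 m is 0.56 m upgradient of the peak.
√(4πDt) = 1.326 m, giving peak height M/(n_e·A·√(4πDt)) = 18/(0.31 × 65 × 1.326) = 0.6737 kg/m³.
(x−vt)²/(4Dt) = (-0.56)²/(4 × 0.010 × 14) = 0.5600; exp(−0.5600) = 0.5712.
C = 0.6737 × 0.5712 = 0.385 kg/m³.

0.385 kg/m³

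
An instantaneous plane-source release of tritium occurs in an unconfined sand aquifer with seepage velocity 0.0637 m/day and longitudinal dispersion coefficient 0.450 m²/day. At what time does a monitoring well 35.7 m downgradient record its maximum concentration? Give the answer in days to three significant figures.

For the 1D instantaneous-source solution, setting ∂C/∂t = 0 at fixed x gives v²t² + 2Dt − x² = 0, so t = (√(D² + v²x²) − D)/v².
√(D² + v²x²) = √(0.450² + 0.0637² × 35.7²) = 2.318; v² = 0.00405769.
t = (2.318 − 0.450)/0.00405769 = 460 days (vs. the pure-advection estimate x/v = 560 d).

460 days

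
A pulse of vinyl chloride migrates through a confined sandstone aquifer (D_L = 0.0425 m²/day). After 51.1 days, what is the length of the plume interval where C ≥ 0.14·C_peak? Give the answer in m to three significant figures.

The plume is Gaussian with σ = √(2Dt) = √(2 × 0.0425 × 51.1) = 2.084 m.
C/C_peak = exp(−Δx²/(2σ²)) = 0.14 ⇒ Δx = σ·√(−2 ln 0.14) = 2.084 × 1.983 = 4.133 m.
Width = 2Δx = 8.27 m.

8.27 m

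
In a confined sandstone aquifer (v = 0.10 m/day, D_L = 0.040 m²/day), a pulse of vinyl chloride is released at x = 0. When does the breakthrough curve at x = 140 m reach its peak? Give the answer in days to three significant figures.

1400 days

For the 1D instantaneous-source solution, setting ∂C/∂t = 0 at fixed x gives v²t² + 2Dt − x² = 0, so t = (√(D² + v²x²) − D)/v².
√(D² + v²x²) = √(0.040² + 0.10² × 140²) = 14.00; v² = 0.01.
t = (14.00 − 0.040)/0.01 = 1400 days (vs. the pure-advection estimate x/v = 1400 d).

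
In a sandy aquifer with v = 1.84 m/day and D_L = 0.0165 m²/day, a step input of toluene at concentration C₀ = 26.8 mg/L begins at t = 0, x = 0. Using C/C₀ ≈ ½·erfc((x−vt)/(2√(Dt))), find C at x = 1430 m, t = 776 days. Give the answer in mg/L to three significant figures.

8.97 mg/L

For a continuous step input, C/C₀ ≈ ½·erfc((x−vt)/(2√(Dt))).
vt = 1.84 × 776 = 1427.84 m and 2√(Dt) = 2√(0.0165 × 776) = 7.157 m.
Argument (x−vt)/(2√(Dt)) = (1430 − 1427.84)/7.157 = 0.3018; ½·erfc(0.3018) = 0.3348.
C = 26.8 × 0.3348 = 8.97 mg/L.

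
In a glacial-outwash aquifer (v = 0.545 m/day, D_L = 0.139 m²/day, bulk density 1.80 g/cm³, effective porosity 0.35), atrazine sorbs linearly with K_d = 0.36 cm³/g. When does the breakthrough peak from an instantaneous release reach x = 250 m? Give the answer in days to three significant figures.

1310 days

Retardation factor R = 1 + ρ_b·K_d/n = 1 + 1.80 × 0.36/0.35 = 2.851.
Sorption retards both mechanisms: v_R = v/R = 0.1912 m/day, D_R = D/R = 0.04875 m²/day.
Peak time from v_R²t² + 2D_R t − x² = 0: t = (√(D_R² + v_R²x²) − D_R)/v_R².
√(D_R² + v_R²x²) = √(0.04875² + 0.1912² × 250²) = 47.80; v_R² = 0.03656.
t = (47.80 − 0.04875)/0.03656 = 1310 days.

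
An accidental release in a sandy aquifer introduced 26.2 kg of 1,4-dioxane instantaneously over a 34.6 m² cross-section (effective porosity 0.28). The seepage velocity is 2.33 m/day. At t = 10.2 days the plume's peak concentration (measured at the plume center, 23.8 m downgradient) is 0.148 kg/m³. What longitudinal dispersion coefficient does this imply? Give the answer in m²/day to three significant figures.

2.60 m²/day

At the plume center C_max = M/(n_e·A·√(4πDt)), so D = M²/(4πt·(n_e·A·C_max)²).
n_e·A·C_max = 0.28 × 34.6 × 0.148 = 1.434 kg/m.
D = 26.2²/(4π × 10.2 × 1.434²) = 2.60 m²/day.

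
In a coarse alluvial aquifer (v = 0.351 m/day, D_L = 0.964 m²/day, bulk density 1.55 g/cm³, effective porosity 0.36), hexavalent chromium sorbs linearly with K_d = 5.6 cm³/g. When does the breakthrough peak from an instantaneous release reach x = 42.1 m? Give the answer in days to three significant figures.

2820 days

Retardation factor R = 1 + ρ_b·K_d/n = 1 + 1.55 × 5.6/0.36 = 25.11.
Sorption retards both mechanisms: v_R = v/R = 0.01398 m/day, D_R = D/R = 0.03839 m²/day.
Peak time from v_R²t² + 2D_R t − x² = 0: t = (√(D_R² + v_R²x²) − D_R)/v_R².
√(D_R² + v_R²x²) = √(0.03839² + 0.01398² × 42.1²) = 0.5898; v_R² = 0.0001954.
t = (0.5898 − 0.03839)/0.0001954 = 2820 days.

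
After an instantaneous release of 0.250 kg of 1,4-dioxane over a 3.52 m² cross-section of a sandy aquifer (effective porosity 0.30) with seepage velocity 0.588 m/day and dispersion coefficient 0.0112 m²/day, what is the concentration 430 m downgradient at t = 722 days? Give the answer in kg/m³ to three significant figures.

For an instantaneous plane source, C(x,t) = M/(n_e·A·√(4πDt)) · exp(−(x−vt)²/(4Dt)), with n_e·A the pore (flow) area.
Plume center vt = 0.588 × 722 = 424.536 m, so the well at 430 m is 5.464 m downgradient of the peak.
√(4πDt) = 10.08 m, giving peak height M/(n_e·A·√(4πDt)) = 0.250/(0.30 × 3.52 × 10.08) = 0.02349 kg/m³.
(x−vt)²/(4Dt) = (5.464)²/(4 × 0.0112 × 722) = 0.9230; exp(−0.9230) = 0.3973.
C = 0.02349 × 0.3973 = 0.00933 kg/m³.

0.00933 kg/m³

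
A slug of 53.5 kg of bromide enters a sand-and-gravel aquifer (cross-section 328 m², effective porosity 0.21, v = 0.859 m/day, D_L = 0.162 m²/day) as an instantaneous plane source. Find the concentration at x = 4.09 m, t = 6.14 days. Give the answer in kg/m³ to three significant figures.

For an instantaneous plane source, C(x,t) = M/(n_e·A·√(4πDt)) · exp(−(x−vt)²/(4Dt)), with n_e·A the pore (flow) area.
Plume center vt = 0.859 × 6.14 = 5.27426 m, so the well at 4.09 m is 1.18426 m upgradient of the peak.
√(4πDt) = 3.535 m, giving peak height M/(n_e·A·√(4πDt)) = 53.5/(0.21 × 328 × 3.535) = 0.2197 kg/m³.
(x−vt)²/(4Dt) = (-1.18426)²/(4 × 0.162 × 6.14) = 0.3525; exp(−0.3525) = 0.7029.
C = 0.2197 × 0.7029 = 0.154 kg/m³.

0.154 kg/m³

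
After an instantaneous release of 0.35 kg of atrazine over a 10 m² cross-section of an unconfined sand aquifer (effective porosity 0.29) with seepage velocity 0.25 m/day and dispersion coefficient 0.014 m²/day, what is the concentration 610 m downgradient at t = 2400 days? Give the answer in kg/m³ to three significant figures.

For an instantaneous plane source, C(x,t) = M/(n_e·A·√(4πDt)) · exp(−(x−vt)²/(4Dt)), with n_e·A the pore (flow) area.
Plume center vt = 0.25 × 2400 = 600 m, so the well at 610 m is 10 m downgradient of the peak.
√(4πDt) = 20.55 m, giving peak height M/(n_e·A·√(4πDt)) = 0.35/(0.29 × 10 × 20.55) = 0.005873 kg/m³.
(x−vt)²/(4Dt) = (10)²/(4 × 0.014 × 2400) = 0.7440; exp(−0.7440) = 0.4752.
C = 0.005873 × 0.4752 = 0.00279 kg/m³.

0.00279 kg/m³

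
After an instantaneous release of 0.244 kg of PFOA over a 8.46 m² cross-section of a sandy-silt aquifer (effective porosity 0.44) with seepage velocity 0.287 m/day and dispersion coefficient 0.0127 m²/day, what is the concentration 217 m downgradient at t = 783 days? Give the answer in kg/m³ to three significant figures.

0.00131 kg/m³

For an instantaneous plane source, C(x,t) = M/(n_e·A·√(4πDt)) · exp(−(x−vt)²/(4Dt)), with n_e·A the pore (flow) area.
Plume center vt = 0.287 × 783 = 224.721 m, so the well at 217 m is 7.721 m upgradient of the peak.
√(4πDt) = 11.18 m, giving peak height M/(n_e·A·√(4πDt)) = 0.244/(0.44 × 8.46 × 11.18) = 0.005863 kg/m³.
(x−vt)²/(4Dt) = (-7.721)²/(4 × 0.0127 × 783) = 1.499; exp(−1.499) = 0.2234.
C = 0.005863 × 0.2234 = 0.00131 kg/m³.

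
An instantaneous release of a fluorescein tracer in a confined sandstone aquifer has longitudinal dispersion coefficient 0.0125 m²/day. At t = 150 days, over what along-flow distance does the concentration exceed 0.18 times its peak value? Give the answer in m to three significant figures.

7.17 m

The plume is Gaussian with σ = √(2Dt) = √(2 × 0.0125 × 150) = 1.936 m.
C/C_peak = exp(−Δx²/(2σ²)) = 0.18 ⇒ Δx = σ·√(−2 ln 0.18) = 1.936 × 1.852 = 3.585 m.
Width = 2Δx = 7.17 m.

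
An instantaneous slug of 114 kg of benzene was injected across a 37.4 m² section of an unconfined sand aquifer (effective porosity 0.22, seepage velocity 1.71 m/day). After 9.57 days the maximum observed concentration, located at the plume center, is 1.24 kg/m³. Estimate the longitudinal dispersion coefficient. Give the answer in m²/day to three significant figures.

At the plume center C_max = M/(n_e·A·√(4πDt)), so D = M²/(4πt·(n_e·A·C_max)²).
n_e·A·C_max = 0.22 × 37.4 × 1.24 = 10.20 kg/m.
D = 114²/(4π × 9.57 × 10.20²) = 1.04 m²/day.

1.04 m²/day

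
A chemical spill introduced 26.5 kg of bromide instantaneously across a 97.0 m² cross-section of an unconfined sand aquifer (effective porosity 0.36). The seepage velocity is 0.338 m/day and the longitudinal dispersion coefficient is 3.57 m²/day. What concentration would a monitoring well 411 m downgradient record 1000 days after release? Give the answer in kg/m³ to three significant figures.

0.00247 kg/m³

For an instantaneous plane source, C(x,t) = M/(n_e·A·√(4πDt)) · exp(−(x−vt)²/(4Dt)), with n_e·A the pore (flow) area.
Plume center vt = 0.338 × 1000 = 338 m, so the well at 411 m is 73 m downgradient of the peak.
√(4πDt) = 211.8 m, giving peak height M/(n_e·A·√(4πDt)) = 26.5/(0.36 × 97.0 × 211.8) = 0.003583 kg/m³.
(x−vt)²/(4Dt) = (73)²/(4 × 3.57 × 1000) = 0.3732; exp(−0.3732) = 0.6885.
C = 0.003583 × 0.6885 = 0.00247 kg/m³.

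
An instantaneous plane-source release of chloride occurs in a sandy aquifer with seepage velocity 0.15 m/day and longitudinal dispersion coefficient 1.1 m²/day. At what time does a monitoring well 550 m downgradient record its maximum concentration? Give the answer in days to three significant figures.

For the 1D instantaneous-source solution, setting ∂C/∂t = 0 at fixed x gives v²t² + 2Dt − x² = 0, so t = (√(D² + v²x²) − D)/v².
√(D² + v²x²) = √(1.1² + 0.15² × 550²) = 82.51; v² = 0.0225.
t = (82.51 − 1.1)/0.0225 = 3620 days (vs. the pure-advection estimate x/v = 3670 d).

3620 days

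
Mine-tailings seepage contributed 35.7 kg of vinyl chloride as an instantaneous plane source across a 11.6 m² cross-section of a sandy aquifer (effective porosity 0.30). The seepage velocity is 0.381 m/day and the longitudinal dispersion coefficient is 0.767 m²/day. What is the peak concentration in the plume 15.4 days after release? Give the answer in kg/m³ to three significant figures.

The peak of an instantaneous 1D plume sits at x = vt; there the Gaussian factor is 1 and C_max = M/(n_e·A·√(4πDt)), where n_e·A is the pore area the mass is dissolved in.
√(4πDt) = √(4π × 0.767 × 15.4) = 12.18 m, so C_max = 35.7/(0.30 × 11.6 × 12.18) = 0.842 kg/m³.

0.842 kg/m³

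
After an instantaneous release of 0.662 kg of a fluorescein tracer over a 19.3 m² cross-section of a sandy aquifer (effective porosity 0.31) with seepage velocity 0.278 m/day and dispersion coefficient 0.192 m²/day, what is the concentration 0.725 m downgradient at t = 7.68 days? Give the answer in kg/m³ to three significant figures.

For an instantaneous plane source, C(x,t) = M/(n_e·A·√(4πDt)) · exp(−(x−vt)²/(4Dt)), with n_e·A the pore (flow) area.
Plume center vt = 0.278 × 7.68 = 2.13504 m, so the well at 0.725 m is 1.41004 m upgradient of the peak.
√(4πDt) = 4.305 m, giving peak height M/(n_e·A·√(4πDt)) = 0.662/(0.31 × 19.3 × 4.305) = 0.02570 kg/m³.
(x−vt)²/(4Dt) = (-1.41004)²/(4 × 0.192 × 7.68) = 0.3371; exp(−0.3371) = 0.7138.
C = 0.02570 × 0.7138 = 0.0183 kg/m³.

0.0183 kg/m³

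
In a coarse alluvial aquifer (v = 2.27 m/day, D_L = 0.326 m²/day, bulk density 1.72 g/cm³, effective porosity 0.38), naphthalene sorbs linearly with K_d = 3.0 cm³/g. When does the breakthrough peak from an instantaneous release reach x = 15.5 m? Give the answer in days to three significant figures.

Retardation factor R = 1 + ρ_b·K_d/n = 1 + 1.72 × 3.0/0.38 = 14.58.
Sorption retards both mechanisms: v_R = v/R = 0.1557 m/day, D_R = D/R = 0.02236 m²/day.
Peak time from v_R²t² + 2D_R t − x² = 0: t = (√(D_R² + v_R²x²) − D_R)/v_R².
√(D_R² + v_R²x²) = √(0.02236² + 0.1557² × 15.5²) = 2.413; v_R² = 0.02424.
t = (2.413 − 0.02236)/0.02424 = 98.6 days.

98.6 days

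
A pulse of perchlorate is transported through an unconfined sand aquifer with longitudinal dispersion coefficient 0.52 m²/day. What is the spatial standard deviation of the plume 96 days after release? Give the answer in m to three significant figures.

Dispersive spreading gives a Gaussian with σ² = 2Dt; advection only shifts the center.
σ = √(2 × 0.52 × 96) = 9.99 m.

9.99 m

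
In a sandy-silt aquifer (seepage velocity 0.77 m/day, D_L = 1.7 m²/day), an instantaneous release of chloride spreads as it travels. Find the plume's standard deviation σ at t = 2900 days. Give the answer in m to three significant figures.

99.3 m

Dispersive spreading gives a Gaussian with σ² = 2Dt; advection only shifts the center.
σ = √(2 × 1.7 × 2900) = 99.3 m.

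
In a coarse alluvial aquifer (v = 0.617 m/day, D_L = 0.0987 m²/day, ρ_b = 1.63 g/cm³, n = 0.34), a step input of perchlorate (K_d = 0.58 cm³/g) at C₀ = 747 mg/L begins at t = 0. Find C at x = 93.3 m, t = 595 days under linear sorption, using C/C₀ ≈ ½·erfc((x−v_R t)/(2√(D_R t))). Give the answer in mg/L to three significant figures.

562 mg/L

Retardation factor R = 1 + ρ_b·K_d/n = 1 + 1.63 × 0.58/0.34 = 3.781.
Sorption retards both mechanisms: v_R = v/R = 0.1632 m/day, D_R = D/R = 0.02610 m²/day.
v_R·t = 0.1632 × 595 = 97.104 m; 2√(D_R t) = 7.881 m; argument = (93.3 − 97.104)/7.881 = -0.4827.
C = C₀ × ½·erfc(-0.4827) = 747 × 0.7526 = 562 mg/L.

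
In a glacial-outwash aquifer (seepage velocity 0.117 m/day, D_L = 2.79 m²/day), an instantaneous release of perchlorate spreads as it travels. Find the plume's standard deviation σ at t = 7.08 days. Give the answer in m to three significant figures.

Dispersive spreading gives a Gaussian with σ² = 2Dt; advection only shifts the center.
σ = √(2 × 2.79 × 7.08) = 6.29 m.

6.29 m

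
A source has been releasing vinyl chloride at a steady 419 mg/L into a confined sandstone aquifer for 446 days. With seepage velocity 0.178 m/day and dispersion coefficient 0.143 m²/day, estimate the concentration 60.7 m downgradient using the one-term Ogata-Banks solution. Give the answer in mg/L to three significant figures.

398 mg/L

For a continuous step input, C/C₀ ≈ ½·erfc((x−vt)/(2√(Dt))).
vt = 0.178 × 446 = 79.388 m and 2√(Dt) = 2√(0.143 × 446) = 15.97 m.
Argument (x−vt)/(2√(Dt)) = (60.7 − 79.388)/15.97 = -1.170; ½·erfc(-1.170) = 0.9510.
C = 419 × 0.9510 = 398 mg/L.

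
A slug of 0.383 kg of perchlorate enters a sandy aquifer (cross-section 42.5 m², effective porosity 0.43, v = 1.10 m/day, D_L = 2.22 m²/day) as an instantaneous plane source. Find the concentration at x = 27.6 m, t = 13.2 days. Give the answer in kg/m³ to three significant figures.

For an instantaneous plane source, C(x,t) = M/(n_e·A·√(4πDt)) · exp(−(x−vt)²/(4Dt)), with n_e·A the pore (flow) area.
Plume center vt = 1.10 × 13.2 = 14.52 m, so the well at 27.6 m is 13.08 m downgradient of the peak.
√(4πDt) = 19.19 m, giving peak height M/(n_e·A·√(4πDt)) = 0.383/(0.43 × 42.5 × 19.19) = 0.001092 kg/m³.
(x−vt)²/(4Dt) = (13.08)²/(4 × 2.22 × 13.2) = 1.460; exp(−1.460) = 0.2322.
C = 0.001092 × 0.2322 = 0.000254 kg/m³.

0.000254 kg/m³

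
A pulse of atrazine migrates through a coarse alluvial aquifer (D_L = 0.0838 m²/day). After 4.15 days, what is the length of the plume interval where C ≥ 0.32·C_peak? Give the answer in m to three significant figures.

The plume is Gaussian with σ = √(2Dt) = √(2 × 0.0838 × 4.15) = 0.8340 m.
C/C_peak = exp(−Δx²/(2σ²)) = 0.32 ⇒ Δx = σ·√(−2 ln 0.32) = 0.8340 × 1.510 = 1.259 m.
Width = 2Δx = 2.52 m.

2.52 m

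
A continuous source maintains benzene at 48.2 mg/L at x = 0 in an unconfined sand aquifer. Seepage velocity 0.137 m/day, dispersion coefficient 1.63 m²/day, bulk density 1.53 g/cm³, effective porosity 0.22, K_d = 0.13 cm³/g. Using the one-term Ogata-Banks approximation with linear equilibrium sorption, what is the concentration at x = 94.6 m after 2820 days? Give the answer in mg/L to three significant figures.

Retardation factor R = 1 + ρ_b·K_d/n = 1 + 1.53 × 0.13/0.22 = 1.904.
Sorption retards both mechanisms: v_R = v/R = 0.07195 m/day, D_R = D/R = 0.8561 m²/day.
v_R·t = 0.07195 × 2820 = 202.899 m; 2√(D_R t) = 98.27 m; argument = (94.6 − 202.899)/98.27 = -1.102.
C = C₀ × ½·erfc(-1.102) = 48.2 × 0.9404 = 45.3 mg/L.

45.3 mg/L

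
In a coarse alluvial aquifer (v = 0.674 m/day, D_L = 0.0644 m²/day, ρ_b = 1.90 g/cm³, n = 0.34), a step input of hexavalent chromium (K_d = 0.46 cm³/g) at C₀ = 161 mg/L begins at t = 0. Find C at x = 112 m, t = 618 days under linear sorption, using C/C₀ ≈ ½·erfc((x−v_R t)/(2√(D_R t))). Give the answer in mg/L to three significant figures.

Retardation factor R = 1 + ρ_b·K_d/n = 1 + 1.90 × 0.46/0.34 = 3.571.
Sorption retards both mechanisms: v_R = v/R = 0.1887 m/day, D_R = D/R = 0.01803 m²/day.
v_R·t = 0.1887 × 618 = 116.6166 m; 2√(D_R t) = 6.676 m; argument = (112 − 116.6166)/6.676 = -0.6915.
C = C₀ × ½·erfc(-0.6915) = 161 × 0.8359 = 135 mg/L.

135 mg/L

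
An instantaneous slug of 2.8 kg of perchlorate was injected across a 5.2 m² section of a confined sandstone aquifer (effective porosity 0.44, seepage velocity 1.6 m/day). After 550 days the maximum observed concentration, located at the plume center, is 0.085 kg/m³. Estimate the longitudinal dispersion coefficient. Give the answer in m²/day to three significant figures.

0.0300 m²/day

At the plume center C_max = M/(n_e·A·√(4πDt)), so D = M²/(4πt·(n_e·A·C_max)²).
n_e·A·C_max = 0.44 × 5.2 × 0.085 = 0.1945 kg/m.
D = 2.8²/(4π × 550 × 0.1945²) = 0.0300 m²/day.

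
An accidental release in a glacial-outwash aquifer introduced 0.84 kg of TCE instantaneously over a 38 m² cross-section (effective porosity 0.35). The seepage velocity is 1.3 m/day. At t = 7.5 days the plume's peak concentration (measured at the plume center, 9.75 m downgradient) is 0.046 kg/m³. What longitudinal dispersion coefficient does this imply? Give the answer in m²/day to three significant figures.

At the plume center C_max = M/(n_e·A·√(4πDt)), so D = M²/(4πt·(n_e·A·C_max)²).
n_e·A·C_max = 0.35 × 38 × 0.046 = 0.6118 kg/m.
D = 0.84²/(4π × 7.5 × 0.6118²) = 0.0200 m²/day.

0.0200 m²/day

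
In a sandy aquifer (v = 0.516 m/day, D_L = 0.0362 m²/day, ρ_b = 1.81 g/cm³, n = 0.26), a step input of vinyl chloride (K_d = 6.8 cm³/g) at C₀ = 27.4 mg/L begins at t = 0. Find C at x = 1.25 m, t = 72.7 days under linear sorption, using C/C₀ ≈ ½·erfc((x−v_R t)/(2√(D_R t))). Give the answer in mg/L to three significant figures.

2.07 mg/L

Retardation factor R = 1 + ρ_b·K_d/n = 1 + 1.81 × 6.8/0.26 = 48.34.
Sorption retards both mechanisms: v_R = v/R = 0.01067 m/day, D_R = D/R = 0.0007489 m²/day.
v_R·t = 0.01067 × 72.7 = 0.775709 m; 2√(D_R t) = 0.4667 m; argument = (1.25 − 0.775709)/0.4667 = 1.016.
C = C₀ × ½·erfc(1.016) = 27.4 × 0.07538 = 2.07 mg/L.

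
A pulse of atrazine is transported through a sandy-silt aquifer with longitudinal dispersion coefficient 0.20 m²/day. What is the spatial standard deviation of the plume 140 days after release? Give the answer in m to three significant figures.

Dispersive spreading gives a Gaussian with σ² = 2Dt; advection only shifts the center.
σ = √(2 × 0.20 × 140) = 7.48 m.

7.48 m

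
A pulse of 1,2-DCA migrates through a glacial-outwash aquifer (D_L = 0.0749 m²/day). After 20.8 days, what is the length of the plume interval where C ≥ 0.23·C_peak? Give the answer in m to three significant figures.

The plume is Gaussian with σ = √(2Dt) = √(2 × 0.0749 × 20.8) = 1.765 m.
C/C_peak = exp(−Δx²/(2σ²)) = 0.23 ⇒ Δx = σ·√(−2 ln 0.23) = 1.765 × 1.714 = 3.025 m.
Width = 2Δx = 6.05 m.

6.05 m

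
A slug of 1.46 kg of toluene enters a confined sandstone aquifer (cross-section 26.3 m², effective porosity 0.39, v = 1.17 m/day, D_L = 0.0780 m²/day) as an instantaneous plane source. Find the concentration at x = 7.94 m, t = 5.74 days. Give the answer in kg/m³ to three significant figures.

0.0260 kg/m³

For an instantaneous plane source, C(x,t) = M/(n_e·A·√(4πDt)) · exp(−(x−vt)²/(4Dt)), with n_e·A the pore (flow) area.
Plume center vt = 1.17 × 5.74 = 6.7158 m, so the well at 7.94 m is 1.2242 m downgradient of the peak.
√(4πDt) = 2.372 m, giving peak height M/(n_e·A·√(4πDt)) = 1.46/(0.39 × 26.3 × 2.372) = 0.06001 kg/m³.
(x−vt)²/(4Dt) = (1.2242)²/(4 × 0.0780 × 5.74) = 0.8368; exp(−0.8368) = 0.4331.
C = 0.06001 × 0.4331 = 0.0260 kg/m³.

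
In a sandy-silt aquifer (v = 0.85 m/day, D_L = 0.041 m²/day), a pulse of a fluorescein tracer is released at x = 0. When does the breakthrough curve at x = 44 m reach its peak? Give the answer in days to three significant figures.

For the 1D instantaneous-source solution, setting ∂C/∂t = 0 at fixed x gives v²t² + 2Dt − x² = 0, so t = (√(D² + v²x²) − D)/v².
√(D² + v²x²) = √(0.041² + 0.85² × 44²) = 37.40; v² = 0.7225.
t = (37.40 − 0.041)/0.7225 = 51.7 days (vs. the pure-advection estimate x/v = 51.8 d).

51.7 days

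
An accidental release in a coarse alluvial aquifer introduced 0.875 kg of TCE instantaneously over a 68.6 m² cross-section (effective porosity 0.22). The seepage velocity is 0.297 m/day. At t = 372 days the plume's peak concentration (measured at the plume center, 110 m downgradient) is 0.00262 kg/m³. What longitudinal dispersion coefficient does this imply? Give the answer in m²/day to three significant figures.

At the plume center C_max = M/(n_e·A·√(4πDt)), so D = M²/(4πt·(n_e·A·C_max)²).
n_e·A·C_max = 0.22 × 68.6 × 0.00262 = 0.03954 kg/m.
D = 0.875²/(4π × 372 × 0.03954²) = 0.105 m²/day.

0.105 m²/day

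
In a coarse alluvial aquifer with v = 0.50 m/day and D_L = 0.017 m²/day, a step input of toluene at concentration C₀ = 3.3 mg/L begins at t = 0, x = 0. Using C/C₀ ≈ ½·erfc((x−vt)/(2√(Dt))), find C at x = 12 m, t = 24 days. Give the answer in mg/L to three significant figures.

1.65 mg/L

For a continuous step input, C/C₀ ≈ ½·erfc((x−vt)/(2√(Dt))).
vt = 0.50 × 24 = 12 m and 2√(Dt) = 2√(0.017 × 24) = 1.277 m.
Argument (x−vt)/(2√(Dt)) = (12 − 12)/1.277 = 0; ½·erfc(0) = 0.5000.
C = 3.3 × 0.5000 = 1.65 mg/L.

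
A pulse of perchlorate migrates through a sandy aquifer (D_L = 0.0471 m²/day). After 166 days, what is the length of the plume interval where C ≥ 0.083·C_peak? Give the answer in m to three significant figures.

17.6 m

The plume is Gaussian with σ = √(2Dt) = √(2 × 0.0471 × 166) = 3.954 m.
C/C_peak = exp(−Δx²/(2σ²)) = 0.083 ⇒ Δx = σ·√(−2 ln 0.083) = 3.954 × 2.231 = 8.821 m.
Width = 2Δx = 17.6 m.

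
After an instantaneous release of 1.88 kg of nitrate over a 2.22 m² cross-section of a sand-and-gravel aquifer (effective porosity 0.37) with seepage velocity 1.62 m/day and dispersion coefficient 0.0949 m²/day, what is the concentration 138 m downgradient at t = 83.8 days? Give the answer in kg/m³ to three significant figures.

For an instantaneous plane source, C(x,t) = M/(n_e·A·√(4πDt)) · exp(−(x−vt)²/(4Dt)), with n_e·A the pore (flow) area.
Plume center vt = 1.62 × 83.8 = 135.756 m, so the well at 138 m is 2.244 m downgradient of the peak.
√(4πDt) = 9.997 m, giving peak height M/(n_e·A·√(4πDt)) = 1.88/(0.37 × 2.22 × 9.997) = 0.2289 kg/m³.
(x−vt)²/(4Dt) = (2.244)²/(4 × 0.0949 × 83.8) = 0.1583; exp(−0.1583) = 0.8536.
C = 0.2289 × 0.8536 = 0.195 kg/m³.

0.195 kg/m³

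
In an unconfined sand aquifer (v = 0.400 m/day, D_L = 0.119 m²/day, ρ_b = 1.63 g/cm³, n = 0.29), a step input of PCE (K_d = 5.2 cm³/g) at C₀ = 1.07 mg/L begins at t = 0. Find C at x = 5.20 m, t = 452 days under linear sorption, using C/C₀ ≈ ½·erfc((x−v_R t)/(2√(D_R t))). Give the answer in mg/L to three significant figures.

Retardation factor R = 1 + ρ_b·K_d/n = 1 + 1.63 × 5.2/0.29 = 30.23.
Sorption retards both mechanisms: v_R = v/R = 0.01323 m/day, D_R = D/R = 0.003936 m²/day.
v_R·t = 0.01323 × 452 = 5.97996 m; 2√(D_R t) = 2.668 m; argument = (5.20 − 5.97996)/2.668 = -0.2923.
C = C₀ × ½·erfc(-0.2923) = 1.07 × 0.6603 = 0.707 mg/L.

0.707 mg/L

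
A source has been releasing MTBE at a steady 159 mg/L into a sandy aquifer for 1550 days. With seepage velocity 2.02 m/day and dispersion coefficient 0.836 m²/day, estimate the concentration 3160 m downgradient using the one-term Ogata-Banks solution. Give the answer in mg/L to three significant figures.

For a continuous step input, C/C₀ ≈ ½·erfc((x−vt)/(2√(Dt))).
vt = 2.02 × 1550 = 3131 m and 2√(Dt) = 2√(0.836 × 1550) = 71.99 m.
Argument (x−vt)/(2√(Dt)) = (3160 − 3131)/71.99 = 0.4028; ½·erfc(0.4028) = 0.2845.
C = 159 × 0.2845 = 45.2 mg/L.

45.2 mg/L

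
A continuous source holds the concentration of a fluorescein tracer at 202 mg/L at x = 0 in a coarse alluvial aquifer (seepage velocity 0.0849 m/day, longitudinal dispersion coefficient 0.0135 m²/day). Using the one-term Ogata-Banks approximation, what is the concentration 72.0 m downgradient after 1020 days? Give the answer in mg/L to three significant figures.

201 mg/L

For a continuous step input, C/C₀ ≈ ½·erfc((x−vt)/(2√(Dt))).
vt = 0.0849 × 1020 = 86.598 m and 2√(Dt) = 2√(0.0135 × 1020) = 7.422 m.
Argument (x−vt)/(2√(Dt)) = (72.0 − 86.598)/7.422 = -1.967; ½·erfc(-1.967) = 0.9973.
C = 202 × 0.9973 = 201 mg/L.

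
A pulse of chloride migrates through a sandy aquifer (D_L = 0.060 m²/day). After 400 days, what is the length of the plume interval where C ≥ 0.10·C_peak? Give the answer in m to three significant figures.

The plume is Gaussian with σ = √(2Dt) = √(2 × 0.060 × 400) = 6.928 m.
C/C_peak = exp(−Δx²/(2σ²)) = 0.10 ⇒ Δx = σ·√(−2 ln 0.10) = 6.928 × 2.146 = 14.87 m.
Width = 2Δx = 29.7 m.

29.7 m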